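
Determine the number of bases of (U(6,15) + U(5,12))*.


(M1+M2)* = M1* + M2*.
M1* = U(9,15), bases: C(15,9) = 5005.
M2* = U(7,12), bases: C(12,7) = 792.
|B(M*)| = 5005 * 792 = 3963960.

3963960


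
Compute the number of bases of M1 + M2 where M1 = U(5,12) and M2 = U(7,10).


Bases of a direct sum M1 + M2: |B| = |B(M1)| * |B(M2)|.
|B(U(5,12))| = C(12,5) = 792.
|B(U(7,10))| = C(10,7) = 120.
Total bases = 792 * 120 = 95040.

95040


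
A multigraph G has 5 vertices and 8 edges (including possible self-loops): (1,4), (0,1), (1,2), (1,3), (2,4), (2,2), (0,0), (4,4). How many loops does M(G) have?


In a graphic matroid, a loop is a self-loop edge (u,u) with rank 0.
Examining all 8 edges for self-loops...
Self-loops found: (2,2), (0,0), (4,4)
Number of loops = 3.

3


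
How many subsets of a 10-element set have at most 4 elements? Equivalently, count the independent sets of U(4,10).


Independent sets of U(4,10) are all subsets of size <= 4.
Count = (10 choose 0) + (10 choose 1) + (10 choose 2) + (10 choose 3) + (10 choose 4)
     = 1 + 10 + 45 + 120 + 210
     = 386.

386


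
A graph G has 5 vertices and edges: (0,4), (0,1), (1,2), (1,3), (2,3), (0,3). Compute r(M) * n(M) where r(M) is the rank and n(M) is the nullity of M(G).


r(M) = |V| - c = 5 - 1 = 4.
nullity = |E| - r(M) = 6 - 4 = 2.
Product = 4 * 2 = 8.

8


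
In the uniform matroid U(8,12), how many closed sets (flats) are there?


Flats of U(8,12): every subset of size < 8 is a flat, plus E itself.
Count = C(12,0) + C(12,1) + C(12,2) + C(12,3) + C(12,4) + C(12,5) + C(12,6) + C(12,7) + 1
     = 1 + 12 + 66 + 220 + 495 + 792 + 924 + 792 + 1
     = 3303.

3303


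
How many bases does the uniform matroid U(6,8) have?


Bases of U(6,8) are all 6-element subsets of the 8-element ground set.
Number of bases = C(8,6).
C(8,6) = 8! / (6! * 2!) = 28.

28


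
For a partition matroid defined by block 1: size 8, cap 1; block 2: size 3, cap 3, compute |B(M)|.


A basis picks exactly ci elements from block i.
Number of bases = product of C(|Si|, ci).
= C(8,1) * C(3,3)
= 8 * 1
= 8.

8


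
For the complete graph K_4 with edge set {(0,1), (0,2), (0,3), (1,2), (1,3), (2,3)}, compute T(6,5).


T(K_4; x,y) = x^3 + 3x^2 + 4xy + 2x + y^3 + 3y^2 + 2y.
Substituting x=6, y=5:
= 216 + 108 + 120 + 12 + 125 + 75 + 10
= 666.

666


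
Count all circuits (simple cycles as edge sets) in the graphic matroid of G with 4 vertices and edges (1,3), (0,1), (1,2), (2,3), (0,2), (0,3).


A circuit in a graphic matroid = edge set of a simple cycle.
G has 4 vertices and 6 edges.
Enumerating all minimal edge subsets forming cycles...
Total circuits found: 7.

7


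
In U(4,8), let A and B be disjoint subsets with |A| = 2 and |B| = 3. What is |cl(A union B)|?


|A union B| = 2 + 3 = 5 (disjoint).
In U(4,8), cl(S) = S if |S| < 4, else cl(S) = E.
Since 5 >= 4, cl(A union B) = E.
|cl(A union B)| = 8.

8


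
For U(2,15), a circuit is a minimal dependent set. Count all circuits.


In U(2,15), circuits are the (3)-element subsets.
Any set of 3 elements is dependent, and removing any one element gives
an independent set of size 2, so it is a minimal dependent set.
Number of circuits = C(15,3) = (15 * 14 * 13) / (1 * 2 * 3) = 455.

455


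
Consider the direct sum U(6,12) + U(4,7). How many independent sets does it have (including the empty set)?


For a direct sum, |I(M1+M2)| = |I(M1)| * |I(M2)|.
|I(U(6,12))| = sum C(12,k) for k=0..6 = 2510.
|I(U(4,7))| = sum C(7,k) for k=0..4 = 99.
Total = 2510 * 99 = 248490.

248490


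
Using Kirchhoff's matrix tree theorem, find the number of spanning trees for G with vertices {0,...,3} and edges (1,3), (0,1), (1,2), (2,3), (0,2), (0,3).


By Kirchhoff's matrix tree theorem, the number of spanning trees equals
the determinant of any cofactor of the Laplacian matrix L.
G has 4 vertices and 6 edges.
Computing the (3 x 3) cofactor determinant gives 16.

16


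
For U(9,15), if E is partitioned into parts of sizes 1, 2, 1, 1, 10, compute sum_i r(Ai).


r(Ai) = min(|Ai|, 9) for each part.
Sum = min(1,9) + min(2,9) + min(1,9) + min(1,9) + min(10,9)
    = 1 + 2 + 1 + 1 + 9
    = 14.

14


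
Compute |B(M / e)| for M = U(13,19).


Contracting e from U(13,19) gives U(12,18).
Bases of U(12,18) = C(18,12) = 18! / (12! * 6!) = 18564.

18564


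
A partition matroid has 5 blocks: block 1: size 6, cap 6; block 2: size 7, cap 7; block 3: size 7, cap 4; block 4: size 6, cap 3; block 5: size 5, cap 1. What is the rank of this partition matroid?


Rank of a partition matroid = sum of min(|Si|, ci) for each block.
= min(6,6) + min(7,7) + min(7,4) + min(6,3) + min(5,1)
= 6 + 7 + 4 + 3 + 1
= 21.

21


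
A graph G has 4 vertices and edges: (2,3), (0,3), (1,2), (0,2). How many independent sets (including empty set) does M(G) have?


An independent set in a graphic matroid is an acyclic edge subset.
G has 4 vertices and 4 edges.
Enumerate all 2^4 = 16 subsets, checking for acyclicity.
Total independent sets = 14.

14


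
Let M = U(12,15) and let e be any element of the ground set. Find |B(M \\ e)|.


Deleting e from U(12,15) gives U(12,14) since n > r.
Bases of U(12,14) = C(14,12) = 91.

91


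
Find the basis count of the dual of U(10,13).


The dual of U(r,n) is U(n-r, n) = U(3,13).
Bases of U(3,13) are all (3)-element subsets.
|B(M*)| = C(13,3) = (13 * 12 * 11) / (1 * 2 * 3) = 286.

286


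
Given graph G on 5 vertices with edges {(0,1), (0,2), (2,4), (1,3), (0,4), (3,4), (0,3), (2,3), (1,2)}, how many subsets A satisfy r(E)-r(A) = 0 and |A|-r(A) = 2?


R(x,y) = sum over A in 2^E of x^(r(E)-r(A)) * y^(|A|-r(A)).
G has 5 vertices, 9 edges. r(E) = 4.
Enumerate all 2^9 = 512 subsets.
Count subsets with r(E)-r(A)=0 and |A|-r(A)=2: 82.

82


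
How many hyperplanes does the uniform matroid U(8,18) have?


Hyperplanes of U(8,18) are flats of rank 7.
In a uniform matroid, these are exactly the (7)-element subsets.
Count = C(18,7) = 18! / (7! * 11!) = 31824.

31824


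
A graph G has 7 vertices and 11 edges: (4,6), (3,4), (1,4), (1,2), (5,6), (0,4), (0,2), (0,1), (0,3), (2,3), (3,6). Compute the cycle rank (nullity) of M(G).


Cycle rank (nullity) = |E| - r(M) = |E| - (|V| - c).
|E| = 11, |V| = 7, c = 1.
Nullity = 11 - (7 - 1) = 11 - 6 = 5.

5


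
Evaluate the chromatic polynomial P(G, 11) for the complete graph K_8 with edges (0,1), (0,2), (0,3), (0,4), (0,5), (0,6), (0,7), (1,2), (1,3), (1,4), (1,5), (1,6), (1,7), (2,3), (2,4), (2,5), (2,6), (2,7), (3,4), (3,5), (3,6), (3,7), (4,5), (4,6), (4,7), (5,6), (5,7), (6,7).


P(K_8, k) = k(k-1)(k-2)...(k-7).
P(11) = (11) * (10) * (9) * (8) * (7) * (6) * (5) * (4) = 6652800.

6652800


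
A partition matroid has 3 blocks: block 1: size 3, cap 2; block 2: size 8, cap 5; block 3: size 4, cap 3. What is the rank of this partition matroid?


Rank of a partition matroid = sum of min(|Si|, ci) for each block.
= min(3,2) + min(8,5) + min(4,3)
= 2 + 5 + 3
= 10.

10


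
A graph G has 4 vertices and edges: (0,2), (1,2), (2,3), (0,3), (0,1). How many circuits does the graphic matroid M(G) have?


A circuit in a graphic matroid = edge set of a simple cycle.
G has 4 vertices and 5 edges.
Enumerating all minimal edge subsets forming cycles...
Total circuits found: 3.

3


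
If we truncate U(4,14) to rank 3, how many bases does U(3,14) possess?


Truncating U(4,14) to rank 3 gives U(3,14).
Bases of U(3,14) are all 3-element subsets of 14 elements.
Number of bases = C(14,3) = 14! / (3! * 11!) = 364.

364


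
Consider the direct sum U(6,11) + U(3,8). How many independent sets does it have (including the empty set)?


For a direct sum, |I(M1+M2)| = |I(M1)| * |I(M2)|.
|I(U(6,11))| = sum C(11,k) for k=0..6 = 1486.
|I(U(3,8))| = sum C(8,k) for k=0..3 = 93.
Total = 1486 * 93 = 138198.

138198


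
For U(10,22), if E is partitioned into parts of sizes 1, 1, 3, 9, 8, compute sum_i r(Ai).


r(Ai) = min(|Ai|, 10) for each part.
Sum = min(1,10) + min(1,10) + min(3,10) + min(9,10) + min(8,10)
    = 1 + 1 + 3 + 9 + 8
    = 22.

22


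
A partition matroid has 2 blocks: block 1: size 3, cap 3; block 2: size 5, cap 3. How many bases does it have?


A basis picks exactly ci elements from block i.
Number of bases = product of C(|Si|, ci).
= C(3,3) * C(5,3)
= 1 * 10
= 10.

10


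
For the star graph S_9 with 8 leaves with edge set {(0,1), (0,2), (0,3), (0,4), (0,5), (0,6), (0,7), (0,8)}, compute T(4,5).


A star on 9 vertices is a tree with 8 edges.
T(x,y) = x^(8) for any tree.
T(4,5) = 4^8 = 65536.

65536


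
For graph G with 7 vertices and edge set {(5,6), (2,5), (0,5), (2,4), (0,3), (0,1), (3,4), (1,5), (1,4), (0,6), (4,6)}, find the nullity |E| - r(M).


Cycle rank (nullity) = |E| - r(M) = |E| - (|V| - c).
|E| = 11, |V| = 7, c = 1.
Nullity = 11 - (7 - 1) = 11 - 6 = 5.

5


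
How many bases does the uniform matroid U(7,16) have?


Bases of U(7,16) are all 7-element subsets of the 16-element ground set.
Number of bases = C(16,7).
C(16,7) = 11440.

11440


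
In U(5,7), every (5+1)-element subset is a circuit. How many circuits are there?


In U(5,7), circuits are the (6)-element subsets.
Any set of 6 elements is dependent, and removing any one element gives
an independent set of size 5, so it is a minimal dependent set.
Number of circuits = (7 choose 6) = 7.

7


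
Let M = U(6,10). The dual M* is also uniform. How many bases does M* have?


The dual of U(r,n) is U(n-r, n) = U(4,10).
Bases of U(4,10) are all (4)-element subsets.
|B(M*)| = (10 choose 4) = 210.

210


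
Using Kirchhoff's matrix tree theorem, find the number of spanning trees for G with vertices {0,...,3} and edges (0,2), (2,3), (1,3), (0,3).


By Kirchhoff's matrix tree theorem, the number of spanning trees equals
the determinant of any cofactor of the Laplacian matrix L.
G has 4 vertices and 4 edges.
Computing the (3 x 3) cofactor determinant gives 3.

3


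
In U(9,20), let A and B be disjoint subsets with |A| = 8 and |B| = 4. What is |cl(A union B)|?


|A union B| = 8 + 4 = 12 (disjoint).
In U(9,20), cl(S) = S if |S| < 9, else cl(S) = E.
Since 12 >= 9, cl(A union B) = E.
|cl(A union B)| = 20.

20


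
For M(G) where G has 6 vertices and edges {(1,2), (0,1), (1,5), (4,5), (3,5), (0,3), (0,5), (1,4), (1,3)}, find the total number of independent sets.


An independent set in a graphic matroid is an acyclic edge subset.
G has 6 vertices and 9 edges.
Enumerate all 2^9 = 512 subsets, checking for acyclicity.
Total independent sets = 256.

256


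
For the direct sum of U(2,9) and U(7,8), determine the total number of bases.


Bases of a direct sum M1 + M2: |B| = |B(M1)| * |B(M2)|.
|B(U(2,9))| = C(9,2) = 36.
|B(U(7,8))| = C(8,7) = 8.
Total bases = 36 * 8 = 288.

288


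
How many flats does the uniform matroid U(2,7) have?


Flats of U(2,7): every subset of size < 2 is a flat, plus E itself.
Count = (7 choose 0) + (7 choose 1) + 1
     = 1 + 7 + 1
     = 9.

9


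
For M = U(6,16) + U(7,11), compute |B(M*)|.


(M1+M2)* = M1* + M2*.
M1* = U(10,16), bases: C(16,10) = 8008.
M2* = U(4,11), bases: C(11,4) = 330.
|B(M*)| = 8008 * 330 = 2642640.

2642640


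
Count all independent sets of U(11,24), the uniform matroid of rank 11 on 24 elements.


Independent sets of U(11,24) are all subsets of size <= 11.
Count = C(24,0) + C(24,1) + C(24,2) + C(24,3) + C(24,4) + C(24,5) + C(24,6) + C(24,7) + C(24,8) + C(24,9) + C(24,10) + C(24,11)
     = 1 + 24 + 276 + 2024 + 10626 + 42504 + 134596 + 346104 + 735471 + 1307504 + 1961256 + 2496144
     = 7036530.

7036530


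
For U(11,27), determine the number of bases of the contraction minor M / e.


Contracting e from U(11,27) gives U(10,26).
Bases of U(10,26) = C(26,10) = 26! / (10! * 16!) = 5311735.

5311735


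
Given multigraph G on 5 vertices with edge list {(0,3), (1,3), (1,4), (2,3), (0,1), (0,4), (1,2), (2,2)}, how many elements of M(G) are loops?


In a graphic matroid, a loop is a self-loop edge (u,u) with rank 0.
Examining all 8 edges for self-loops...
Self-loops found: (2,2)
Number of loops = 1.

1


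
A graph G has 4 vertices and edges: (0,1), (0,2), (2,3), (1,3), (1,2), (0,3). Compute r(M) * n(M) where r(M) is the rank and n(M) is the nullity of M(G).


r(M) = |V| - c = 4 - 1 = 3.
nullity = |E| - r(M) = 6 - 3 = 3.
Product = 3 * 3 = 9.

9


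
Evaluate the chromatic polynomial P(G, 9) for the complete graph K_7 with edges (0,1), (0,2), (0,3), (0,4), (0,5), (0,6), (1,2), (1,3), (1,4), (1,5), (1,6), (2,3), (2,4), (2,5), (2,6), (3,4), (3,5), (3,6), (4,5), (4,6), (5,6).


P(K_7, k) = k(k-1)(k-2)...(k-6).
P(9) = (9) * (8) * (7) * (6) * (5) * (4) * (3) = 181440.

181440


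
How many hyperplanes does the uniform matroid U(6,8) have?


Hyperplanes of U(6,8) are flats of rank 5.
In a uniform matroid, these are exactly the (5)-element subsets.
Count = C(8,5) = 56.

56


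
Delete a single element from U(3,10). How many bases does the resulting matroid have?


Deleting e from U(3,10) gives U(3,9) since n > r.
Bases of U(3,9) = (9 choose 3) = 84.

84


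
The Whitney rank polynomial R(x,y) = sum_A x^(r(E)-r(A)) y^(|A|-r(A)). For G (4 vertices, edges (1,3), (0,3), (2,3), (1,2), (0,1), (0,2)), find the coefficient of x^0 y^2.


R(x,y) = sum over A in 2^E of x^(r(E)-r(A)) * y^(|A|-r(A)).
G has 4 vertices, 6 edges. r(E) = 3.
Enumerate all 2^6 = 64 subsets.
Count subsets with r(E)-r(A)=0 and |A|-r(A)=2: 6.

6


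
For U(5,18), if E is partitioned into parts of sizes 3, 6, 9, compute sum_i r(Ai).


r(Ai) = min(|Ai|, 5) for each part.
Sum = min(3,5) + min(6,5) + min(9,5)
    = 3 + 5 + 5
    = 13.

13


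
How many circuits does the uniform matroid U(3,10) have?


In U(3,10), circuits are the (4)-element subsets.
Any set of 4 elements is dependent, and removing any one element gives
an independent set of size 3, so it is a minimal dependent set.
Number of circuits = C(10,4) = 10! / (4! * 6!) = 210.

210


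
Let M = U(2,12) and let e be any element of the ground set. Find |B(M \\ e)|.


Deleting e from U(2,12) gives U(2,11) since n > r.
Bases of U(2,11) = (11 choose 2) = 55.

55


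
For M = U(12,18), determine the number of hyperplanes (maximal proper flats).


Hyperplanes of U(12,18) are flats of rank 11.
In a uniform matroid, these are exactly the (11)-element subsets.
Count = (18 choose 11) = 31824.

31824


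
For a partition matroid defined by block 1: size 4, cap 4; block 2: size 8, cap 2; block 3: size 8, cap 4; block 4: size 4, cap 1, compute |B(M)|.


A basis picks exactly ci elements from block i.
Number of bases = product of C(|Si|, ci).
= C(4,4) * C(8,2) * C(8,4) * C(4,1)
= 1 * 28 * 70 * 4
= 7840.

7840


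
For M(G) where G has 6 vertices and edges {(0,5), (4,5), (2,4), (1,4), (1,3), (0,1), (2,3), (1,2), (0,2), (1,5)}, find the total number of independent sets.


An independent set in a graphic matroid is an acyclic edge subset.
G has 6 vertices and 10 edges.
Enumerate all 2^10 = 1024 subsets, checking for acyclicity.
Total independent sets = 450.

450


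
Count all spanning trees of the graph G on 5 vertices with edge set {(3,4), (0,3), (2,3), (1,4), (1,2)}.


By Kirchhoff's matrix tree theorem, the number of spanning trees equals
the determinant of any cofactor of the Laplacian matrix L.
G has 5 vertices and 5 edges.
Computing the (4 x 4) cofactor determinant gives 4.

4


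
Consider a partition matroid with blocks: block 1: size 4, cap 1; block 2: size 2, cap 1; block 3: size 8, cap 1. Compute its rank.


Rank of a partition matroid = sum of min(|Si|, ci) for each block.
= min(4,1) + min(2,1) + min(8,1)
= 1 + 1 + 1
= 3.

3


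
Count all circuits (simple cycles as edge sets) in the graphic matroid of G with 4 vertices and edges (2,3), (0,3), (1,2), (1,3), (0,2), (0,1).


A circuit in a graphic matroid = edge set of a simple cycle.
G has 4 vertices and 6 edges.
Enumerating all minimal edge subsets forming cycles...
Total circuits found: 7.

7


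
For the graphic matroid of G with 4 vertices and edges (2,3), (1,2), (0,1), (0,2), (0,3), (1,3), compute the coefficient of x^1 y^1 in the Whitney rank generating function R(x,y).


R(x,y) = sum over A in 2^E of x^(r(E)-r(A)) * y^(|A|-r(A)).
G has 4 vertices, 6 edges. r(E) = 3.
Enumerate all 2^6 = 64 subsets.
Count subsets with r(E)-r(A)=1 and |A|-r(A)=1: 4.

4


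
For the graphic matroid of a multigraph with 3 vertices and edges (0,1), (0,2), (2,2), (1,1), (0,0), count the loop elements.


In a graphic matroid, a loop is a self-loop edge (u,u) with rank 0.
Examining all 5 edges for self-loops...
Self-loops found: (2,2), (1,1), (0,0)
Number of loops = 3.

3


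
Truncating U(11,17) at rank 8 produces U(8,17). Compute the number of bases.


Truncating U(11,17) to rank 8 gives U(8,17).
Bases of U(8,17) are all 8-element subsets of 17 elements.
Number of bases = (17 choose 8) = 24310.

24310


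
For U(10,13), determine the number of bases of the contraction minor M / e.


Contracting e from U(10,13) gives U(9,12).
Bases of U(9,12) = C(12,9) = 12! / (9! * 3!) = 220.

220


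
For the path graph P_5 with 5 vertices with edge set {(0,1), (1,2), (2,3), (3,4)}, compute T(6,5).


A path on 5 vertices is a tree with 4 edges.
T(x,y) = x^(4) for any tree.
T(6,5) = 6^4 = 1296.

1296


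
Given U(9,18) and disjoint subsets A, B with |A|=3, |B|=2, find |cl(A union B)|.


|A union B| = 3 + 2 = 5 (disjoint).
In U(9,18), cl(S) = S if |S| < 9, else cl(S) = E.
Since 5 < 9, cl(A union B) = A union B.
|cl(A union B)| = 5.

5


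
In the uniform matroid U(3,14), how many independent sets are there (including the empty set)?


Independent sets of U(3,14) are all subsets of size <= 3.
Count = C(14,0) + C(14,1) + C(14,2) + C(14,3)
     = 1 + 14 + 91 + 364
     = 470.

470


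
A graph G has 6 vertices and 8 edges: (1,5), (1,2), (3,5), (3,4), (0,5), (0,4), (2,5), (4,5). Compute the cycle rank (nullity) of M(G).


Cycle rank (nullity) = |E| - r(M) = |E| - (|V| - c).
|E| = 8, |V| = 6, c = 1.
Nullity = 8 - (6 - 1) = 8 - 5 = 3.

3


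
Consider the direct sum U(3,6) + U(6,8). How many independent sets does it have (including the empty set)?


For a direct sum, |I(M1+M2)| = |I(M1)| * |I(M2)|.
|I(U(3,6))| = sum C(6,k) for k=0..3 = 42.
|I(U(6,8))| = sum C(8,k) for k=0..6 = 247.
Total = 42 * 247 = 10374.

10374


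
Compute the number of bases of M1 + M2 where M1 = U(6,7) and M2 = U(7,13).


Bases of a direct sum M1 + M2: |B| = |B(M1)| * |B(M2)|.
|B(U(6,7))| = C(7,6) = 7.
|B(U(7,13))| = C(13,7) = 1716.
Total bases = 7 * 1716 = 12012.

12012


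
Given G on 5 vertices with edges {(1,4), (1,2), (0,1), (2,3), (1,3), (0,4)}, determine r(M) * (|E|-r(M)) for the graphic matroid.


r(M) = |V| - c = 5 - 1 = 4.
nullity = |E| - r(M) = 6 - 4 = 2.
Product = 4 * 2 = 8.

8


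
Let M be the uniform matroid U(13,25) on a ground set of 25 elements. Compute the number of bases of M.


Bases of U(13,25) are all 13-element subsets of the 25-element ground set.
Number of bases = C(25,13).
(25 choose 13) = 5200300.

5200300


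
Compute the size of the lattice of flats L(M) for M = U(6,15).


Flats of U(6,15): every subset of size < 6 is a flat, plus E itself.
Count = (15 choose 0) + (15 choose 1) + (15 choose 2) + (15 choose 3) + (15 choose 4) + (15 choose 5) + 1
     = 1 + 15 + 105 + 455 + 1365 + 3003 + 1
     = 4945.

4945


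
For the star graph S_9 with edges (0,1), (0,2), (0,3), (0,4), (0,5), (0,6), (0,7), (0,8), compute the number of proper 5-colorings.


P(tree, k) = k * (k-1)^(8) for any tree on 9 vertices.
P(5) = 5 * 4^8 = 5 * 65536 = 327680.

327680


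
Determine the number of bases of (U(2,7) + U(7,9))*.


(M1+M2)* = M1* + M2*.
M1* = U(5,7), bases: C(7,5) = 21.
M2* = U(2,9), bases: C(9,2) = 36.
|B(M*)| = 21 * 36 = 756.

756


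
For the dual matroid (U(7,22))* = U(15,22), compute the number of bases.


The dual of U(r,n) is U(n-r, n) = U(15,22).
Bases of U(15,22) are all (15)-element subsets.
|B(M*)| = C(22,15) = 22! / (15! * 7!) = 170544.

170544


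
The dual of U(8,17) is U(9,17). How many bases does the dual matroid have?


The dual of U(r,n) is U(n-r, n) = U(9,17).
Bases of U(9,17) are all (9)-element subsets.
|B(M*)| = C(17,9) = 17! / (9! * 8!) = 24310.

24310


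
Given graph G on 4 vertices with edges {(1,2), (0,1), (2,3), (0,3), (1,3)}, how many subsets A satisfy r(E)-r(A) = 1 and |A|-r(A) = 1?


R(x,y) = sum over A in 2^E of x^(r(E)-r(A)) * y^(|A|-r(A)).
G has 4 vertices, 5 edges. r(E) = 3.
Enumerate all 2^5 = 32 subsets.
Count subsets with r(E)-r(A)=1 and |A|-r(A)=1: 2.

2


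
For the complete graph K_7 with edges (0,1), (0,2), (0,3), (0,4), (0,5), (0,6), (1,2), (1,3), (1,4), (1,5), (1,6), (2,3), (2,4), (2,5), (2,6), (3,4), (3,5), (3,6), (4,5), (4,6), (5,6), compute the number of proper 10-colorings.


P(K_7, k) = k(k-1)(k-2)...(k-6).
P(10) = (10) * (9) * (8) * (7) * (6) * (5) * (4) = 604800.

604800


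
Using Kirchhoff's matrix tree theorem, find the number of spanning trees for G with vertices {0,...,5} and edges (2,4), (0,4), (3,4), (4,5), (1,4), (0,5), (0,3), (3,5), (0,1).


By Kirchhoff's matrix tree theorem, the number of spanning trees equals
the determinant of any cofactor of the Laplacian matrix L.
G has 6 vertices and 9 edges.
Computing the (5 x 5) cofactor determinant gives 40.

40


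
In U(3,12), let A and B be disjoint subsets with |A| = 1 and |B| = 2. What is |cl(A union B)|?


|A union B| = 1 + 2 = 3 (disjoint).
In U(3,12), cl(S) = S if |S| < 3, else cl(S) = E.
Since 3 >= 3, cl(A union B) = E.
|cl(A union B)| = 12.

12


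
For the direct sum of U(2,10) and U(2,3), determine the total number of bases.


Bases of a direct sum M1 + M2: |B| = |B(M1)| * |B(M2)|.
|B(U(2,10))| = C(10,2) = 45.
|B(U(2,3))| = C(3,2) = 3.
Total bases = 45 * 3 = 135.

135


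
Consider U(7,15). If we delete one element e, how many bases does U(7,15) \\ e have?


Deleting e from U(7,15) gives U(7,14) since n > r.
Bases of U(7,14) = (14 choose 7) = 3432.

3432


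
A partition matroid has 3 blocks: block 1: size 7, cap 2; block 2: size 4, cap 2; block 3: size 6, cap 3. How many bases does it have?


A basis picks exactly ci elements from block i.
Number of bases = product of C(|Si|, ci).
= C(7,2) * C(4,2) * C(6,3)
= 21 * 6 * 20
= 2520.

2520


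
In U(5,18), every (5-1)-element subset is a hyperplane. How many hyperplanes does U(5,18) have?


Hyperplanes of U(5,18) are flats of rank 4.
In a uniform matroid, these are exactly the (4)-element subsets.
Count = C(18,4) = 18! / (4! * 14!) = 3060.

3060


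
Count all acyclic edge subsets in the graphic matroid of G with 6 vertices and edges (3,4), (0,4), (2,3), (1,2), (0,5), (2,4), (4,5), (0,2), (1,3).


An independent set in a graphic matroid is an acyclic edge subset.
G has 6 vertices and 9 edges.
Enumerate all 2^9 = 512 subsets, checking for acyclicity.
Total independent sets = 280.

280


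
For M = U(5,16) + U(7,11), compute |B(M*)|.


(M1+M2)* = M1* + M2*.
M1* = U(11,16), bases: C(16,11) = 4368.
M2* = U(4,11), bases: C(11,4) = 330.
|B(M*)| = 4368 * 330 = 1441440.

1441440


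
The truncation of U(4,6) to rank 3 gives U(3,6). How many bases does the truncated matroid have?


Truncating U(4,6) to rank 3 gives U(3,6).
Bases of U(3,6) are all 3-element subsets of 6 elements.
Number of bases = (6 choose 3) = 20.

20


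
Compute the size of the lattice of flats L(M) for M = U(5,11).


Flats of U(5,11): every subset of size < 5 is a flat, plus E itself.
Count = C(11,0) + C(11,1) + C(11,2) + C(11,3) + C(11,4) + 1
     = 1 + 11 + 55 + 165 + 330 + 1
     = 563.

563


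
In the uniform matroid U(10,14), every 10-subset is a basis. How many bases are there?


Bases of U(10,14) are all 10-element subsets of the 14-element ground set.
Number of bases = C(14,10).
(14 choose 10) = 1001.

1001


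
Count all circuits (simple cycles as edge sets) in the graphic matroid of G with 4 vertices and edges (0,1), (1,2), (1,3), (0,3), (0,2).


A circuit in a graphic matroid = edge set of a simple cycle.
G has 4 vertices and 5 edges.
Enumerating all minimal edge subsets forming cycles...
Total circuits found: 3.

3


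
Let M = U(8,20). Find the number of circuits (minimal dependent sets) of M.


In U(8,20), circuits are the (9)-element subsets.
Any set of 9 elements is dependent, and removing any one element gives
an independent set of size 8, so it is a minimal dependent set.
Number of circuits = C(20,9) = 20! / (9! * 11!) = 167960.

167960


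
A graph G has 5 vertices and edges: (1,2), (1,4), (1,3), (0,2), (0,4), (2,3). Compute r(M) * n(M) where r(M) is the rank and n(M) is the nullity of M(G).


r(M) = |V| - c = 5 - 1 = 4.
nullity = |E| - r(M) = 6 - 4 = 2.
Product = 4 * 2 = 8.

8


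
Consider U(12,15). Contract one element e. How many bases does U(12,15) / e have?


Contracting e from U(12,15) gives U(11,14).
Bases of U(11,14) = C(14,11) = 364.

364


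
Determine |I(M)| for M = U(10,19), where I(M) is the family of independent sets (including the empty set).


Independent sets of U(10,19) are all subsets of size <= 10.
Count = C(19,0) + C(19,1) + C(19,2) + C(19,3) + C(19,4) + C(19,5) + C(19,6) + C(19,7) + C(19,8) + C(19,9) + C(19,10)
     = 1 + 19 + 171 + 969 + 3876 + 11628 + 27132 + 50388 + 75582 + 92378 + 92378
     = 354522.

354522


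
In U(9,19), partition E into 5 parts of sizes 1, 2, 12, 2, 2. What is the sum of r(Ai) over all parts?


r(Ai) = min(|Ai|, 9) for each part.
Sum = min(1,9) + min(2,9) + min(12,9) + min(2,9) + min(2,9)
    = 1 + 2 + 9 + 2 + 2
    = 16.

16


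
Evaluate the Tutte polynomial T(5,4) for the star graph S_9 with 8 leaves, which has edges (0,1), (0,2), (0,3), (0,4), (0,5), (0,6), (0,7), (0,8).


A star on 9 vertices is a tree with 8 edges.
T(x,y) = x^(8) for any tree.
T(5,4) = 5^8 = 390625.

390625


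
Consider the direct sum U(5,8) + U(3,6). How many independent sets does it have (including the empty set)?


For a direct sum, |I(M1+M2)| = |I(M1)| * |I(M2)|.
|I(U(5,8))| = sum C(8,k) for k=0..5 = 219.
|I(U(3,6))| = sum C(6,k) for k=0..3 = 42.
Total = 219 * 42 = 9198.

9198


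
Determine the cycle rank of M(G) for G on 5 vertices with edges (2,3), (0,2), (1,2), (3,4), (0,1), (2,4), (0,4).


Cycle rank (nullity) = |E| - r(M) = |E| - (|V| - c).
|E| = 7, |V| = 5, c = 1.
Nullity = 7 - (5 - 1) = 7 - 4 = 3.

3


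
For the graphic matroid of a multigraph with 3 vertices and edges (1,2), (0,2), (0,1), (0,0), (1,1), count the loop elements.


In a graphic matroid, a loop is a self-loop edge (u,u) with rank 0.
Examining all 5 edges for self-loops...
Self-loops found: (0,0), (1,1)
Number of loops = 2.

2


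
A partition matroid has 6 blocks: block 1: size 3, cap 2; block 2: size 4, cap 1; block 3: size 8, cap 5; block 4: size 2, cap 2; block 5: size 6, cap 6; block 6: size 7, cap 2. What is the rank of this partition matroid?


Rank of a partition matroid = sum of min(|Si|, ci) for each block.
= min(3,2) + min(4,1) + min(8,5) + min(2,2) + min(6,6) + min(7,2)
= 2 + 1 + 5 + 2 + 6 + 2
= 18.

18


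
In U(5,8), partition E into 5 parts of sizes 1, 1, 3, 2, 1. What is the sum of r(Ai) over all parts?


r(Ai) = min(|Ai|, 5) for each part.
Sum = min(1,5) + min(1,5) + min(3,5) + min(2,5) + min(1,5)
    = 1 + 1 + 3 + 2 + 1
    = 8.

8


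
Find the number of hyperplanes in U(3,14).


Hyperplanes of U(3,14) are flats of rank 2.
In a uniform matroid, these are exactly the (2)-element subsets.
Count = C(14,2) = 14! / (2! * 12!) = 91.

91


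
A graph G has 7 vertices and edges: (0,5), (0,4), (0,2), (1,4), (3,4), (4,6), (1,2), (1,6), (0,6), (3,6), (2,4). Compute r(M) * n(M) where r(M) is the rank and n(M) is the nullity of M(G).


r(M) = |V| - c = 7 - 1 = 6.
nullity = |E| - r(M) = 11 - 6 = 5.
Product = 6 * 5 = 30.

30


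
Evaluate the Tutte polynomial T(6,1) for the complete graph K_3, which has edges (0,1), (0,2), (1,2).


T(K_3; x,y) = x^2 + x + y.
T(6,1) = 36 + 6 + 1 = 43.

43


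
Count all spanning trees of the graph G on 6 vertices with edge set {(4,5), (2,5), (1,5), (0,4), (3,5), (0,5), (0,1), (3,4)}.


By Kirchhoff's matrix tree theorem, the number of spanning trees equals
the determinant of any cofactor of the Laplacian matrix L.
G has 6 vertices and 8 edges.
Computing the (5 x 5) cofactor determinant gives 21.

21


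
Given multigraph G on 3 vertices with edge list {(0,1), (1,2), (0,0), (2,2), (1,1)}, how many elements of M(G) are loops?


In a graphic matroid, a loop is a self-loop edge (u,u) with rank 0.
Examining all 5 edges for self-loops...
Self-loops found: (0,0), (2,2), (1,1)
Number of loops = 3.

3


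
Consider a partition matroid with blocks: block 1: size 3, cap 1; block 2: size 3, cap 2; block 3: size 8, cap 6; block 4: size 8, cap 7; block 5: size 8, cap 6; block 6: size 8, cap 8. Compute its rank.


Rank of a partition matroid = sum of min(|Si|, ci) for each block.
= min(3,1) + min(3,2) + min(8,6) + min(8,7) + min(8,6) + min(8,8)
= 1 + 2 + 6 + 7 + 6 + 8
= 30.

30


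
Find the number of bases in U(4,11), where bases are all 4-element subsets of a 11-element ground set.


Bases of U(4,11) are all 4-element subsets of the 11-element ground set.
Number of bases = C(11,4).
C(11,4) = 11! / (4! * 7!) = 330.

330


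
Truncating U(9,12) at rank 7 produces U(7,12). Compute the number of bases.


Truncating U(9,12) to rank 7 gives U(7,12).
Bases of U(7,12) are all 7-element subsets of 12 elements.
Number of bases = (12 choose 7) = 792.

792


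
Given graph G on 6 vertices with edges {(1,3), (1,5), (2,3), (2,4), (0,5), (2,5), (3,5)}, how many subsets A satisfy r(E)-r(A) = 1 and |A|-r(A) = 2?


R(x,y) = sum over A in 2^E of x^(r(E)-r(A)) * y^(|A|-r(A)).
G has 6 vertices, 7 edges. r(E) = 5.
Enumerate all 2^7 = 128 subsets.
Count subsets with r(E)-r(A)=1 and |A|-r(A)=2: 2.

2


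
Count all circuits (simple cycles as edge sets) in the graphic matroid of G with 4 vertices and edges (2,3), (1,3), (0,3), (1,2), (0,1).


A circuit in a graphic matroid = edge set of a simple cycle.
G has 4 vertices and 5 edges.
Enumerating all minimal edge subsets forming cycles...
Total circuits found: 3.

3


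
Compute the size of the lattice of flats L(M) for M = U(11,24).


Flats of U(11,24): every subset of size < 11 is a flat, plus E itself.
Count = (24 choose 0) + (24 choose 1) + (24 choose 2) + (24 choose 3) + (24 choose 4) + (24 choose 5) + (24 choose 6) + (24 choose 7) + (24 choose 8) + (24 choose 9) + (24 choose 10) + 1
     = 1 + 24 + 276 + 2024 + 10626 + 42504 + 134596 + 346104 + 735471 + 1307504 + 1961256 + 1
     = 4540387.

4540387


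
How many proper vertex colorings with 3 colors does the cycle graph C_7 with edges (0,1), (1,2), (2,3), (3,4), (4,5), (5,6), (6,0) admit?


P(C_7, k) = (k-1)^7 + (-1)^7*(k-1).
P(3) = (2)^7 - 2
= 128 - 2 = 126.

126


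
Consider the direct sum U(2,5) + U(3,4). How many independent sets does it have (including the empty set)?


For a direct sum, |I(M1+M2)| = |I(M1)| * |I(M2)|.
|I(U(2,5))| = sum C(5,k) for k=0..2 = 16.
|I(U(3,4))| = sum C(4,k) for k=0..3 = 15.
Total = 16 * 15 = 240.

240


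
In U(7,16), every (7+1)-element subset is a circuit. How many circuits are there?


In U(7,16), circuits are the (8)-element subsets.
Any set of 8 elements is dependent, and removing any one element gives
an independent set of size 7, so it is a minimal dependent set.
Number of circuits = C(16,8) = 12870.

12870


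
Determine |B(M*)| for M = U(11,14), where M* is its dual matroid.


The dual of U(r,n) is U(n-r, n) = U(3,14).
Bases of U(3,14) are all (3)-element subsets.
|B(M*)| = C(14,3) = (14 * 13 * 12) / (1 * 2 * 3) = 364.

364


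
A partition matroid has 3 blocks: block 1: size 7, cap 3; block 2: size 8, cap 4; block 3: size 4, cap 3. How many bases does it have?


A basis picks exactly ci elements from block i.
Number of bases = product of C(|Si|, ci).
= C(7,3) * C(8,4) * C(4,3)
= 35 * 70 * 4
= 9800.

9800


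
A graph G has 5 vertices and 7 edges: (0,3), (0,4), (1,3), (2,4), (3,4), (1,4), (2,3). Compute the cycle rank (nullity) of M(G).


Cycle rank (nullity) = |E| - r(M) = |E| - (|V| - c).
|E| = 7, |V| = 5, c = 1.
Nullity = 7 - (5 - 1) = 7 - 4 = 3.

3


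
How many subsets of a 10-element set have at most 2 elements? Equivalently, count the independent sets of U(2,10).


Independent sets of U(2,10) are all subsets of size <= 2.
Count = (10 choose 0) + (10 choose 1) + (10 choose 2)
     = 1 + 10 + 45
     = 56.

56


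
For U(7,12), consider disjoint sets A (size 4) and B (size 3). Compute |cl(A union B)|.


|A union B| = 4 + 3 = 7 (disjoint).
In U(7,12), cl(S) = S if |S| < 7, else cl(S) = E.
Since 7 >= 7, cl(A union B) = E.
|cl(A union B)| = 12.

12


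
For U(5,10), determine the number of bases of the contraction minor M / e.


Contracting e from U(5,10) gives U(4,9).
Bases of U(4,9) = C(9,4) = (9 * 8 * 7 * 6) / (1 * 2 * 3 * 4) = 126.

126


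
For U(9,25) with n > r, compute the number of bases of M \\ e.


Deleting e from U(9,25) gives U(9,24) since n > r.
Bases of U(9,24) = C(24,9) = 1307504.

1307504


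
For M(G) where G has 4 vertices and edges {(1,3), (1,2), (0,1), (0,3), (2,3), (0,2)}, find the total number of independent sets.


An independent set in a graphic matroid is an acyclic edge subset.
G has 4 vertices and 6 edges.
Enumerate all 2^6 = 64 subsets, checking for acyclicity.
Total independent sets = 38.

38


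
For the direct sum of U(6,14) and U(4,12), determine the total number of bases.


Bases of a direct sum M1 + M2: |B| = |B(M1)| * |B(M2)|.
|B(U(6,14))| = C(14,6) = 3003.
|B(U(4,12))| = C(12,4) = 495.
Total bases = 3003 * 495 = 1486485.

1486485


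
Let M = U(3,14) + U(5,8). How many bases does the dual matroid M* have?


(M1+M2)* = M1* + M2*.
M1* = U(11,14), bases: C(14,11) = 364.
M2* = U(3,8), bases: C(8,3) = 56.
|B(M*)| = 364 * 56 = 20384.

20384


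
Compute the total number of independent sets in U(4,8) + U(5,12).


For a direct sum, |I(M1+M2)| = |I(M1)| * |I(M2)|.
|I(U(4,8))| = sum C(8,k) for k=0..4 = 163.
|I(U(5,12))| = sum C(12,k) for k=0..5 = 1586.
Total = 163 * 1586 = 258518.

258518


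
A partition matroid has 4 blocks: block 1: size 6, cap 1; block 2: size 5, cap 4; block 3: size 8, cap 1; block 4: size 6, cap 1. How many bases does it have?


A basis picks exactly ci elements from block i.
Number of bases = product of C(|Si|, ci).
= C(6,1) * C(5,4) * C(8,1) * C(6,1)
= 6 * 5 * 8 * 6
= 1440.

1440


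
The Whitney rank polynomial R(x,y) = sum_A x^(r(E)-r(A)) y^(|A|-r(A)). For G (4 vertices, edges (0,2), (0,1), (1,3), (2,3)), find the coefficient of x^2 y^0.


R(x,y) = sum over A in 2^E of x^(r(E)-r(A)) * y^(|A|-r(A)).
G has 4 vertices, 4 edges. r(E) = 3.
Enumerate all 2^4 = 16 subsets.
Count subsets with r(E)-r(A)=2 and |A|-r(A)=0: 4.

4


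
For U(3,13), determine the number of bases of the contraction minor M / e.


Contracting e from U(3,13) gives U(2,12).
Bases of U(2,12) = C(12,2) = (12 * 11) / (1 * 2) = 66.

66


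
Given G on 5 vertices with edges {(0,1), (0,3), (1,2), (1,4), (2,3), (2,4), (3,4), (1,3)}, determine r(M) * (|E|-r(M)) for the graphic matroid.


r(M) = |V| - c = 5 - 1 = 4.
nullity = |E| - r(M) = 8 - 4 = 4.
Product = 4 * 4 = 16.

16


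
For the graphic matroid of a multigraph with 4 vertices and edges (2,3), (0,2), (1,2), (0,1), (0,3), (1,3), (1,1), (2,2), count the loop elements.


In a graphic matroid, a loop is a self-loop edge (u,u) with rank 0.
Examining all 8 edges for self-loops...
Self-loops found: (1,1), (2,2)
Number of loops = 2.

2


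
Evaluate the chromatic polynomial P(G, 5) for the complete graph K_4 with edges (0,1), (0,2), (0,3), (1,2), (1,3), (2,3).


P(K_4, k) = k(k-1)(k-2)...(k-3).
P(5) = (5) * (4) * (3) * (2) = 120.

120


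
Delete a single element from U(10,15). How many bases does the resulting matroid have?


Deleting e from U(10,15) gives U(10,14) since n > r.
Bases of U(10,14) = C(14,10) = 1001.

1001


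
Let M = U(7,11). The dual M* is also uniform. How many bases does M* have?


The dual of U(r,n) is U(n-r, n) = U(4,11).
Bases of U(4,11) are all (4)-element subsets.
|B(M*)| = C(11,4) = (11 * 10 * 9 * 8) / (1 * 2 * 3 * 4) = 330.

330


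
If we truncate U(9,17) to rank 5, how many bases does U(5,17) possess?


Truncating U(9,17) to rank 5 gives U(5,17).
Bases of U(5,17) are all 5-element subsets of 17 elements.
Number of bases = C(17,5) = 6188.

6188


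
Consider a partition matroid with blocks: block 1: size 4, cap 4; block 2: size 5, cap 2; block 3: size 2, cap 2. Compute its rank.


Rank of a partition matroid = sum of min(|Si|, ci) for each block.
= min(4,4) + min(5,2) + min(2,2)
= 4 + 2 + 2
= 8.

8


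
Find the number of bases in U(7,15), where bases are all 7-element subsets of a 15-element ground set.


Bases of U(7,15) are all 7-element subsets of the 15-element ground set.
Number of bases = C(15,7).
C(15,7) = 6435.

6435


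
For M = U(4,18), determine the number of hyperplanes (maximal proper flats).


Hyperplanes of U(4,18) are flats of rank 3.
In a uniform matroid, these are exactly the (3)-element subsets.
Count = C(18,3) = 18! / (3! * 15!) = 816.

816


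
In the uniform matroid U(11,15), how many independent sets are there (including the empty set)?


Independent sets of U(11,15) are all subsets of size <= 11.
Count = C(15,0) + C(15,1) + C(15,2) + C(15,3) + C(15,4) + C(15,5) + C(15,6) + C(15,7) + C(15,8) + C(15,9) + C(15,10) + C(15,11)
     = 1 + 15 + 105 + 455 + 1365 + 3003 + 5005 + 6435 + 6435 + 5005 + 3003 + 1365
     = 32192.

32192


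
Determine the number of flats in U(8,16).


Flats of U(8,16): every subset of size < 8 is a flat, plus E itself.
Count = C(16,0) + C(16,1) + C(16,2) + C(16,3) + C(16,4) + C(16,5) + C(16,6) + C(16,7) + 1
     = 1 + 16 + 120 + 560 + 1820 + 4368 + 8008 + 11440 + 1
     = 26334.

26334


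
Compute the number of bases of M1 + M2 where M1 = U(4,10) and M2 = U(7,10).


Bases of a direct sum M1 + M2: |B| = |B(M1)| * |B(M2)|.
|B(U(4,10))| = C(10,4) = 210.
|B(U(7,10))| = C(10,7) = 120.
Total bases = 210 * 120 = 25200.

25200


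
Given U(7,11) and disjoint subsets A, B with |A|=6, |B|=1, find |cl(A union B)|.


|A union B| = 6 + 1 = 7 (disjoint).
In U(7,11), cl(S) = S if |S| < 7, else cl(S) = E.
Since 7 >= 7, cl(A union B) = E.
|cl(A union B)| = 11.

11


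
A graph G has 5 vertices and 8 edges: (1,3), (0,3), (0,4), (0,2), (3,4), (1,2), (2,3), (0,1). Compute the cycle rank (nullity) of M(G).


Cycle rank (nullity) = |E| - r(M) = |E| - (|V| - c).
|E| = 8, |V| = 5, c = 1.
Nullity = 8 - (5 - 1) = 8 - 4 = 4.

4


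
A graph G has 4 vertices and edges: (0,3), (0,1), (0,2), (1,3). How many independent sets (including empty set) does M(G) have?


An independent set in a graphic matroid is an acyclic edge subset.
G has 4 vertices and 4 edges.
Enumerate all 2^4 = 16 subsets, checking for acyclicity.
Total independent sets = 14.

14


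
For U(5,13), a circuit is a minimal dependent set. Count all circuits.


In U(5,13), circuits are the (6)-element subsets.
Any set of 6 elements is dependent, and removing any one element gives
an independent set of size 5, so it is a minimal dependent set.
Number of circuits = (13 choose 6) = 1716.

1716


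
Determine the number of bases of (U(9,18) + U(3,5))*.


(M1+M2)* = M1* + M2*.
M1* = U(9,18), bases: C(18,9) = 48620.
M2* = U(2,5), bases: C(5,2) = 10.
|B(M*)| = 48620 * 10 = 486200.

486200


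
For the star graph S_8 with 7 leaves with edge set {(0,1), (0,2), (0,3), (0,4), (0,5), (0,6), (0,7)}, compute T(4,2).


A star on 8 vertices is a tree with 7 edges.
T(x,y) = x^(7) for any tree.
T(4,2) = 4^7 = 16384.

16384


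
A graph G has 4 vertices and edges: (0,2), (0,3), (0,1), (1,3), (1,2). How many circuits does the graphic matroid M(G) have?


A circuit in a graphic matroid = edge set of a simple cycle.
G has 4 vertices and 5 edges.
Enumerating all minimal edge subsets forming cycles...
Total circuits found: 3.

3
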